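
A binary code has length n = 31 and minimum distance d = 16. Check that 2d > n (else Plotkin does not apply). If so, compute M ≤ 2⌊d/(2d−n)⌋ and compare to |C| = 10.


Plotkin bound M ≤ 32; given |C| = 10 ≤ bound (satisfied).

Check applicability: 2d = 32, n = 31.
2d − n = 1 > 0, so Plotkin applies.
Compute d/(2d−n) = 16/1 ≈ 16.0000.
⌊d/(2d−n)⌋ = 16.
Plotkin bound: M ≤ 2·16 = 32.
Given |C| = 10, check: satisfied.
This |C| is below the Plotkin bound.


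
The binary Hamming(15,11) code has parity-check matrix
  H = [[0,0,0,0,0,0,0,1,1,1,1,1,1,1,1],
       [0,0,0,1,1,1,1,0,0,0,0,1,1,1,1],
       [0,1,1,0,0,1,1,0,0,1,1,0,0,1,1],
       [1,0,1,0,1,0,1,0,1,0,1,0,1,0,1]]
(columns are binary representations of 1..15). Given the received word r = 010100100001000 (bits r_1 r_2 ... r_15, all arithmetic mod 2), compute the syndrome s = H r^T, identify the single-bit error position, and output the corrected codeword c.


s = (1, 1, 0, 1)^T, error position = 13, corrected codeword c = 010100100001100

Compute s = H r^T mod 2 one row at a time:
  s_1 = 0 + 0 + 0 + 0 + 1 + 0 + 0 + 0 = 1 ≡ 1 (mod 2).
  s_2 = 1 + 0 + 0 + 1 + 1 + 0 + 0 + 0 = 3 ≡ 1 (mod 2).
  s_3 = 1 + 0 + 0 + 1 + 0 + 0 + 0 + 0 = 2 ≡ 0 (mod 2).
  s_4 = 0 + 0 + 0 + 1 + 0 + 0 + 0 + 0 = 1 ≡ 1 (mod 2).
s = (1, 1, 0, 1)^T — this equals column 13 of H (binary 1101), so error is at position 13.
Correct: flip bit 13 of r = 010100100001000 to get c = 010100100001100.


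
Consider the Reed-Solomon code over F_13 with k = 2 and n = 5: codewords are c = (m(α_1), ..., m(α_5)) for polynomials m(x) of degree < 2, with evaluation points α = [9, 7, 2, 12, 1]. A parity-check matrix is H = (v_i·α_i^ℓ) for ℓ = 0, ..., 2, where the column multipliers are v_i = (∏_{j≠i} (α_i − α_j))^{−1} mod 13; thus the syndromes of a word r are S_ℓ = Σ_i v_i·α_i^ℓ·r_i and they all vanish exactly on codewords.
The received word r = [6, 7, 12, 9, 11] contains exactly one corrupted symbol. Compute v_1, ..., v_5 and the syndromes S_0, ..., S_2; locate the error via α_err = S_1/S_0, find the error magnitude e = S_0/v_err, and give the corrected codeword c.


S = (3, 8, 4), error at position 2, error magnitude e = 3, c = [6, 4, 12, 9, 11].

Step 1: column multipliers v_i = (∏_{j≠i}(α_i − α_j))^{−1} mod 13.
  i = 1 (α = 9): (9−7)(9−2)(9−12)(9−1) = 2·7·(−3)·8 = −336 ≡ 2, so v_1 = 2^{−1} = 7 (mod 13).
  i = 2 (α = 7): (7−9)(7−2)(7−12)(7−1) = (−2)·5·(−5)·6 = 300 ≡ 1, so v_2 = 1^{−1} = 1 (mod 13).
  i = 3 (α = 2): (2−9)(2−7)(2−12)(2−1) = (−7)·(−5)·(−10)·1 = −350 ≡ 1, so v_3 = 1^{−1} = 1 (mod 13).
  i = 4 (α = 12): (12−9)(12−7)(12−2)(12−1) = 3·5·10·11 = 1650 ≡ 12, so v_4 = 12^{−1} = 12 (mod 13).
  i = 5 (α = 1): (1−9)(1−7)(1−2)(1−12) = (−8)·(−6)·(−1)·(−11) = 528 ≡ 8, so v_5 = 8^{−1} = 5 (mod 13).
  v = [7, 1, 1, 12, 5].
Step 2: syndromes of r = [6, 7, 12, 9, 11] (all sums mod 13).
  S_0 = Σ v_i r_i = 7·6 + 1·7 + 1·12 + 12·9 + 5·11 = 224 ≡ 3.
  S_1 = Σ v_i α_i r_i = 7·9·6 + 1·7·7 + 1·2·12 + 12·12·9 + 5·1·11 = 1802 ≡ 8.
  α_i^2 mod 13 = [3, 10, 4, 1, 1].
  S_2 = Σ v_i α_i^2 r_i = 7·3·6 + 1·10·7 + 1·4·12 + 12·1·9 + 5·1·11 = 407 ≡ 4.
  S = (3, 8, 4) ≠ 0, so r is not a codeword (an error is present).
Step 3: locate the error. For a single error e at position i, S_ℓ = v_i·e·α_i^ℓ, so α_err = S_1/S_0.
  S_0^{−1} = 3^{−1} = 9 (mod 13), so α_err = 8·9 = 72 ≡ 7 = α_2. Error position i = 2.
  Consistency check: S_2/S_1 = 4·5 = 20 ≡ 7 = α_err ✓ (single-error assumption holds).
Step 4: error magnitude e = S_0/v_2 = S_0·∏_{j≠2}(α_2 − α_j) = 3·1 = 3 ≡ 3 (mod 13).
Step 5: correct position 2: c_2 = r_2 − e = 7 − 3 ≡ 4 (mod 13). Hence c = [6, 4, 12, 9, 11].
  Check: interpolating c through the α_i gives m(x) = 10 + 1·x (degree < 2) with m(α_i) = c_i for every i, so c is indeed a codeword.


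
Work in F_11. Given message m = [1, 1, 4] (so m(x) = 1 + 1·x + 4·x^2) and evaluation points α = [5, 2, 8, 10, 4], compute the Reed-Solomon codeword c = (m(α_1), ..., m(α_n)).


c = [7, 8, 1, 4, 3]

Message polynomial: m(x) = 1 + 1·x + 4·x^2 (mod 11).
For each evaluation point α_i, compute m(α_i) mod 11:
  α_1 = 5: Horner steps 4 → 10 → 7, so m(5) = 7.
  α_2 = 2: Horner steps 4 → 9 → 8, so m(2) = 8.
  α_3 = 8: Horner steps 4 → 0 → 1, so m(8) = 1.
  α_4 = 10: Horner steps 4 → 8 → 4, so m(10) = 4.
  α_5 = 4: Horner steps 4 → 6 → 3, so m(4) = 3.
Codeword c = [7, 8, 1, 4, 3] ∈ F_11^5.


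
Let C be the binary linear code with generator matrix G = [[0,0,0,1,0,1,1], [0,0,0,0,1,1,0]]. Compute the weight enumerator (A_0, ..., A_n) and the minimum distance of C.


Weight distribution: A_0 = 1, A_2 = 1, A_3 = 2. Minimum distance d = 2.

Enumerate all 2^2 = 4 messages m ∈ F_2^2.
For each, compute codeword c = mG in F_2^7, then tally its weight.
  m = 00 → c = 0000000, weight = 0.
  m = 10 → c = 0001011, weight = 3.
  m = 01 → c = 0000110, weight = 2.
  m = 11 → c = 0001101, weight = 3.
Tally weights:
  weight 0: 1 codewords.
  weight 2: 1 codewords.
  weight 3: 2 codewords.
Minimum distance d = smallest w > 0 with A_w > 0 = 2.
Sanity: Σ A_w = 4 = 2^2 = 4 ✓.


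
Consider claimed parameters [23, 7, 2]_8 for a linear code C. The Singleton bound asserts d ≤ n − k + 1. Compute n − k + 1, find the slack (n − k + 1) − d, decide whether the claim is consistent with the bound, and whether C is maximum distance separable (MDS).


Singleton RHS = n − k + 1 = 17, slack = 15, bound satisfied, not MDS.

Singleton bound: d ≤ n − k + 1.
Here n = 23, k = 7, so n − k + 1 = 17.
Given d = 2, check d ≤ 17: YES.
Slack = (n − k + 1) − d = 15.
The code is NOT MDS (slack = 15 > 0).
Description: the claimed parameters are [23, 7, 2]_8; such a code would be non-MDS.


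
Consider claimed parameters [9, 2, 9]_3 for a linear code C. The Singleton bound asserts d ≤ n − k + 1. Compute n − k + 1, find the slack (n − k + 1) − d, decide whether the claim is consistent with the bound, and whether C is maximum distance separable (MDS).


Singleton RHS = n − k + 1 = 8, slack = -1, bound violated (no such code; not MDS).

Singleton bound: d ≤ n − k + 1.
Here n = 9, k = 2, so n − k + 1 = 8.
Given d = 9, check d ≤ 8: NO.
Slack = (n − k + 1) − d = -1.
The slack is negative: d = 9 exceeds n − k + 1 = 8 by 1, so the Singleton bound is violated and no linear [9, 2, 9]_3 code can exist. In particular it is not MDS (MDS requires d = n − k + 1 exactly).
Description: the claimed parameters are [9, 2, 9]_3; such a code would be impossible (violates the Singleton bound).


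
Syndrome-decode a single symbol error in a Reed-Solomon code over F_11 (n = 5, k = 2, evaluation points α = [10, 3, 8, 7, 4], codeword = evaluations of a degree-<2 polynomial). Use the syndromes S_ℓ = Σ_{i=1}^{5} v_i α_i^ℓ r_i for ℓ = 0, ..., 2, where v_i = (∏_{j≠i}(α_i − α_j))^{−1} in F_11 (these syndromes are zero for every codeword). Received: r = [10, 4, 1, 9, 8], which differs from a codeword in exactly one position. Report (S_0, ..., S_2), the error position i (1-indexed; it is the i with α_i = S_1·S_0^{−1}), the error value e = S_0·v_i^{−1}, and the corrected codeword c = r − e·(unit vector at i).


S = (8, 9, 6), error at position 3, error magnitude e = 10, c = [10, 4, 2, 9, 8].

Step 1: column multipliers v_i = (∏_{j≠i}(α_i − α_j))^{−1} mod 11.
  i = 1 (α = 10): (10−3)(10−8)(10−7)(10−4) = 7·2·3·6 = 252 ≡ 10, so v_1 = 10^{−1} = 10 (mod 11).
  i = 2 (α = 3): (3−10)(3−8)(3−7)(3−4) = (−7)·(−5)·(−4)·(−1) = 140 ≡ 8, so v_2 = 8^{−1} = 7 (mod 11).
  i = 3 (α = 8): (8−10)(8−3)(8−7)(8−4) = (−2)·5·1·4 = −40 ≡ 4, so v_3 = 4^{−1} = 3 (mod 11).
  i = 4 (α = 7): (7−10)(7−3)(7−8)(7−4) = (−3)·4·(−1)·3 = 36 ≡ 3, so v_4 = 3^{−1} = 4 (mod 11).
  i = 5 (α = 4): (4−10)(4−3)(4−8)(4−7) = (−6)·1·(−4)·(−3) = −72 ≡ 5, so v_5 = 5^{−1} = 9 (mod 11).
  v = [10, 7, 3, 4, 9].
Step 2: syndromes of r = [10, 4, 1, 9, 8] (all sums mod 11).
  S_0 = Σ v_i r_i = 10·10 + 7·4 + 3·1 + 4·9 + 9·8 = 239 ≡ 8.
  S_1 = Σ v_i α_i r_i = 10·10·10 + 7·3·4 + 3·8·1 + 4·7·9 + 9·4·8 = 1648 ≡ 9.
  α_i^2 mod 11 = [1, 9, 9, 5, 5].
  S_2 = Σ v_i α_i^2 r_i = 10·1·10 + 7·9·4 + 3·9·1 + 4·5·9 + 9·5·8 = 919 ≡ 6.
  S = (8, 9, 6) ≠ 0, so r is not a codeword (an error is present).
Step 3: locate the error. For a single error e at position i, S_ℓ = v_i·e·α_i^ℓ, so α_err = S_1/S_0.
  S_0^{−1} = 8^{−1} = 7 (mod 11), so α_err = 9·7 = 63 ≡ 8 = α_3. Error position i = 3.
  Consistency check: S_2/S_1 = 6·5 = 30 ≡ 8 = α_err ✓ (single-error assumption holds).
Step 4: error magnitude e = S_0/v_3 = S_0·∏_{j≠3}(α_3 − α_j) = 8·4 = 32 ≡ 10 (mod 11).
Step 5: correct position 3: c_3 = r_3 − e = 1 − 10 ≡ 2 (mod 11). Hence c = [10, 4, 2, 9, 8].
  Check: interpolating c through the α_i gives m(x) = 3 + 4·x (degree < 2) with m(α_i) = c_i for every i, so c is indeed a codeword.


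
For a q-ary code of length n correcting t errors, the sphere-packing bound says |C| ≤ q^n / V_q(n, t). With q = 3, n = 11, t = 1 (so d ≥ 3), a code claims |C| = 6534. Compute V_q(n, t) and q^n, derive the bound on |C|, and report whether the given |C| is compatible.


V_q(n, t) = 23, q^n = 177147, Hamming bound = 7702, |C| = 6534 ≤ bound (satisfied).

Step 1: Compute V_q(n, t) = Σ_{j=0}^1 C(n, j) (q−1)^j.
  j = 0: C(11,0)·(2)^0 = 1·1 = 1.
  j = 1: C(11,1)·(2)^1 = 11·2 = 22.
  V_q(n, t) = 1 + 22 = 23.
Step 2: q^n = 3^11 = 177147.
Step 3: Hamming bound ⌊q^n / V_q(n,t)⌋ = ⌊177147/23⌋ = 7702.
Step 4: Compare |C| = 6534 to 7702: satisfied.
The claimed |C| lies below the Hamming bound.


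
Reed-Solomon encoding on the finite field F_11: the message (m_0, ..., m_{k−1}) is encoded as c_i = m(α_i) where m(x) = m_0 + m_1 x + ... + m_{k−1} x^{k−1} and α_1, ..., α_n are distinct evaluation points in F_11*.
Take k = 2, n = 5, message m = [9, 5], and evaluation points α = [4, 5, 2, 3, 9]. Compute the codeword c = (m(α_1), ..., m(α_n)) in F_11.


c = [7, 1, 8, 2, 10]

Message polynomial: m(x) = 9 + 5·x (mod 11).
For each evaluation point α_i, compute m(α_i) mod 11:
  α_1 = 4: Horner steps 5 → 7, so m(4) = 7.
  α_2 = 5: Horner steps 5 → 1, so m(5) = 1.
  α_3 = 2: Horner steps 5 → 8, so m(2) = 8.
  α_4 = 3: Horner steps 5 → 2, so m(3) = 2.
  α_5 = 9: Horner steps 5 → 10, so m(9) = 10.
Codeword c = [7, 1, 8, 2, 10] ∈ F_11^5.


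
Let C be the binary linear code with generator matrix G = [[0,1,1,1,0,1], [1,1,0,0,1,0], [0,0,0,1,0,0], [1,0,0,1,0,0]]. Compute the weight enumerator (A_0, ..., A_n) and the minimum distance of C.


Weight distribution: A_0 = 1, A_1 = 2, A_2 = 2, A_3 = 4, A_4 = 5, A_5 = 2. Minimum distance d = 1.

Enumerate all 2^4 = 16 messages m ∈ F_2^4.
For each, compute codeword c = mG in F_2^6, then tally its weight.
  m = 0000 → c = 000000, weight = 0.
  m = 1000 → c = 011101, weight = 4.
  m = 0100 → c = 110010, weight = 3.
  m = 1100 → c = 101111, weight = 5.
  m = 0010 → c = 000100, weight = 1.
  m = 1010 → c = 011001, weight = 3.
  m = 0110 → c = 110110, weight = 4.
  m = 1110 → c = 101011, weight = 4.
  m = 0001 → c = 100100, weight = 2.
  m = 1001 → c = 111001, weight = 4.
  m = 0101 → c = 010110, weight = 3.
  m = 1101 → c = 001011, weight = 3.
  m = 0011 → c = 100000, weight = 1.
  m = 1011 → c = 111101, weight = 5.
  m = 0111 → c = 010010, weight = 2.
  m = 1111 → c = 001111, weight = 4.
Tally weights:
  weight 0: 1 codewords.
  weight 1: 2 codewords.
  weight 2: 2 codewords.
  weight 3: 4 codewords.
  weight 4: 5 codewords.
  weight 5: 2 codewords.
Minimum distance d = smallest w > 0 with A_w > 0 = 1.
Sanity: Σ A_w = 16 = 2^4 = 16 ✓.


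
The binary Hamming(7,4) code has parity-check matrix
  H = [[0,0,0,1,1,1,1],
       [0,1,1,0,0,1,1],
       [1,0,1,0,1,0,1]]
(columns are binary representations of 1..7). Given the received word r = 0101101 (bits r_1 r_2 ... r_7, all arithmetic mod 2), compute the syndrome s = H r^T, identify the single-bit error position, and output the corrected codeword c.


s = (1, 0, 0)^T, error position = 4, corrected codeword c = 0100101

Compute s = H r^T mod 2 one row at a time:
  s_1 = 1 + 1 + 0 + 1 = 3 ≡ 1 (mod 2).
  s_2 = 1 + 0 + 0 + 1 = 2 ≡ 0 (mod 2).
  s_3 = 0 + 0 + 1 + 1 = 2 ≡ 0 (mod 2).
s = (1, 0, 0)^T — this equals column 4 of H (binary 100), so error is at position 4.
Correct: flip bit 4 of r = 0101101 to get c = 0100101.


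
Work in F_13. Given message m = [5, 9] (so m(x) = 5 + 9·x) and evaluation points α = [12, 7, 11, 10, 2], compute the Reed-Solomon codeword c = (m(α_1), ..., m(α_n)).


c = [9, 3, 0, 4, 10]

Message polynomial: m(x) = 5 + 9·x (mod 13).
For each evaluation point α_i, compute m(α_i) mod 13:
  α_1 = 12: Horner steps 9 → 9, so m(12) = 9.
  α_2 = 7: Horner steps 9 → 3, so m(7) = 3.
  α_3 = 11: Horner steps 9 → 0, so m(11) = 0.
  α_4 = 10: Horner steps 9 → 4, so m(10) = 4.
  α_5 = 2: Horner steps 9 → 10, so m(2) = 10.
Codeword c = [9, 3, 0, 4, 10] ∈ F_13^5.


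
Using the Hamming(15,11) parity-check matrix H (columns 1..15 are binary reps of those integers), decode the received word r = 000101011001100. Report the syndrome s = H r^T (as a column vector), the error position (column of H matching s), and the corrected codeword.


s = (0, 0, 1, 0)^T, error position = 2, corrected codeword c = 010101011001100

Compute s = H r^T mod 2 one row at a time:
  s_1 = 1 + 1 + 0 + 0 + 1 + 1 + 0 + 0 = 4 ≡ 0 (mod 2).
  s_2 = 1 + 0 + 1 + 0 + 1 + 1 + 0 + 0 = 4 ≡ 0 (mod 2).
  s_3 = 0 + 0 + 1 + 0 + 0 + 0 + 0 + 0 = 1 ≡ 1 (mod 2).
  s_4 = 0 + 0 + 0 + 0 + 1 + 0 + 1 + 0 = 2 ≡ 0 (mod 2).
s = (0, 0, 1, 0)^T — this equals column 2 of H (binary 0010), so error is at position 2.
Correct: flip bit 2 of r = 000101011001100 to get c = 010101011001100.


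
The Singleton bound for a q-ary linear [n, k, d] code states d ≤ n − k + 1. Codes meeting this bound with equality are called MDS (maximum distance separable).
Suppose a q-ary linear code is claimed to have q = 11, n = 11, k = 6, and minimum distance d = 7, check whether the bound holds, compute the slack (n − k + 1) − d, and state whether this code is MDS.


Singleton RHS = n − k + 1 = 6, slack = -1, bound violated (no such code; not MDS).

Singleton bound: d ≤ n − k + 1.
Here n = 11, k = 6, so n − k + 1 = 6.
Given d = 7, check d ≤ 6: NO.
Slack = (n − k + 1) − d = -1.
The slack is negative: d = 7 exceeds n − k + 1 = 6 by 1, so the Singleton bound is violated and no linear [11, 6, 7]_11 code can exist. In particular it is not MDS (MDS requires d = n − k + 1 exactly).
Description: the claimed parameters are [11, 6, 7]_11; such a code would be impossible (violates the Singleton bound).


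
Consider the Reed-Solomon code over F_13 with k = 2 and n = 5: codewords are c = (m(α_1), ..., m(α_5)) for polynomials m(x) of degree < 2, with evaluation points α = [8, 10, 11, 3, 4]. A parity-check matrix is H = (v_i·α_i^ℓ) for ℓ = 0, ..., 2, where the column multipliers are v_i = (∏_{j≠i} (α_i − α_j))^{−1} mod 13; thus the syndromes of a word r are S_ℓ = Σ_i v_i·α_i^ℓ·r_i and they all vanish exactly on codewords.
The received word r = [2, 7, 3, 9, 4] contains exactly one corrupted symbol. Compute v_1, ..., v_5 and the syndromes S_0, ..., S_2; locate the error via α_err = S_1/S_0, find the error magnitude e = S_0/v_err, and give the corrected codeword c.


S = (12, 9, 10), error at position 5, error magnitude e = 12, c = [2, 7, 3, 9, 5].

Step 1: column multipliers v_i = (∏_{j≠i}(α_i − α_j))^{−1} mod 13.
  i = 1 (α = 8): (8−10)(8−11)(8−3)(8−4) = (−2)·(−3)·5·4 = 120 ≡ 3, so v_1 = 3^{−1} = 9 (mod 13).
  i = 2 (α = 10): (10−8)(10−11)(10−3)(10−4) = 2·(−1)·7·6 = −84 ≡ 7, so v_2 = 7^{−1} = 2 (mod 13).
  i = 3 (α = 11): (11−8)(11−10)(11−3)(11−4) = 3·1·8·7 = 168 ≡ 12, so v_3 = 12^{−1} = 12 (mod 13).
  i = 4 (α = 3): (3−8)(3−10)(3−11)(3−4) = (−5)·(−7)·(−8)·(−1) = 280 ≡ 7, so v_4 = 7^{−1} = 2 (mod 13).
  i = 5 (α = 4): (4−8)(4−10)(4−11)(4−3) = (−4)·(−6)·(−7)·1 = −168 ≡ 1, so v_5 = 1^{−1} = 1 (mod 13).
  v = [9, 2, 12, 2, 1].
Step 2: syndromes of r = [2, 7, 3, 9, 4] (all sums mod 13).
  S_0 = Σ v_i r_i = 9·2 + 2·7 + 12·3 + 2·9 + 1·4 = 90 ≡ 12.
  S_1 = Σ v_i α_i r_i = 9·8·2 + 2·10·7 + 12·11·3 + 2·3·9 + 1·4·4 = 750 ≡ 9.
  α_i^2 mod 13 = [12, 9, 4, 9, 3].
  S_2 = Σ v_i α_i^2 r_i = 9·12·2 + 2·9·7 + 12·4·3 + 2·9·9 + 1·3·4 = 660 ≡ 10.
  S = (12, 9, 10) ≠ 0, so r is not a codeword (an error is present).
Step 3: locate the error. For a single error e at position i, S_ℓ = v_i·e·α_i^ℓ, so α_err = S_1/S_0.
  S_0^{−1} = 12^{−1} = 12 (mod 13), so α_err = 9·12 = 108 ≡ 4 = α_5. Error position i = 5.
  Consistency check: S_2/S_1 = 10·3 = 30 ≡ 4 = α_err ✓ (single-error assumption holds).
Step 4: error magnitude e = S_0/v_5 = S_0·∏_{j≠5}(α_5 − α_j) = 12·1 = 12 ≡ 12 (mod 13).
Step 5: correct position 5: c_5 = r_5 − e = 4 − 12 ≡ 5 (mod 13). Hence c = [2, 7, 3, 9, 5].
  Check: interpolating c through the α_i gives m(x) = 8 + 9·x (degree < 2) with m(α_i) = c_i for every i, so c is indeed a codeword.


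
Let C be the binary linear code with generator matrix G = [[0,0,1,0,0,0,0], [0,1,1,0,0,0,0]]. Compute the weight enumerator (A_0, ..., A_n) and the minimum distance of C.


Weight distribution: A_0 = 1, A_1 = 2, A_2 = 1. Minimum distance d = 1.

Enumerate all 2^2 = 4 messages m ∈ F_2^2.
For each, compute codeword c = mG in F_2^7, then tally its weight.
  m = 00 → c = 0000000, weight = 0.
  m = 10 → c = 0010000, weight = 1.
  m = 01 → c = 0110000, weight = 2.
  m = 11 → c = 0100000, weight = 1.
Tally weights:
  weight 0: 1 codewords.
  weight 1: 2 codewords.
  weight 2: 1 codewords.
Minimum distance d = smallest w > 0 with A_w > 0 = 1.
Sanity: Σ A_w = 4 = 2^2 = 4 ✓.


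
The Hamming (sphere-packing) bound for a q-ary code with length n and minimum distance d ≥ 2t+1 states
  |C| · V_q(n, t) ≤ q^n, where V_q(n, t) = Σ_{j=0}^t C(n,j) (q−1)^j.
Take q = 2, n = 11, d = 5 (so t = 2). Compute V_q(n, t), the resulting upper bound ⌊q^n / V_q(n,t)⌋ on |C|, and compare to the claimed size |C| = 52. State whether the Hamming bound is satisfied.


V_q(n, t) = 67, q^n = 2048, Hamming bound = 30, |C| = 52 > bound (violated).

Step 1: Compute V_q(n, t) = Σ_{j=0}^2 C(n, j) (q−1)^j.
  j = 0: C(11,0)·(1)^0 = 1·1 = 1.
  j = 1: C(11,1)·(1)^1 = 11·1 = 11.
  j = 2: C(11,2)·(1)^2 = 55·1 = 55.
  V_q(n, t) = 1 + 11 + 55 = 67.
Step 2: q^n = 2^11 = 2048.
Step 3: Hamming bound ⌊q^n / V_q(n,t)⌋ = ⌊2048/67⌋ = 30.
Step 4: Compare |C| = 52 to 30: violated.
The claimed |C| lies above the Hamming bound, so no 2-ary code of length 11 with d ≥ 5 can have 52 codewords.


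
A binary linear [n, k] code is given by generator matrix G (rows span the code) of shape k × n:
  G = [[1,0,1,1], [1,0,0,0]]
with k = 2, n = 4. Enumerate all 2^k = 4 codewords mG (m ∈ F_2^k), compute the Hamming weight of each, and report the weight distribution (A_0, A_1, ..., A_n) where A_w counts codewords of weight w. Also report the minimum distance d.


Weight distribution: A_0 = 1, A_1 = 1, A_2 = 1, A_3 = 1. Minimum distance d = 1.

Enumerate all 2^2 = 4 messages m ∈ F_2^2.
For each, compute codeword c = mG in F_2^4, then tally its weight.
  m = 00 → c = 0000, weight = 0.
  m = 10 → c = 1011, weight = 3.
  m = 01 → c = 1000, weight = 1.
  m = 11 → c = 0011, weight = 2.
Tally weights:
  weight 0: 1 codewords.
  weight 1: 1 codewords.
  weight 2: 1 codewords.
  weight 3: 1 codewords.
Minimum distance d = smallest w > 0 with A_w > 0 = 1.
Sanity: Σ A_w = 4 = 2^2 = 4 ✓.


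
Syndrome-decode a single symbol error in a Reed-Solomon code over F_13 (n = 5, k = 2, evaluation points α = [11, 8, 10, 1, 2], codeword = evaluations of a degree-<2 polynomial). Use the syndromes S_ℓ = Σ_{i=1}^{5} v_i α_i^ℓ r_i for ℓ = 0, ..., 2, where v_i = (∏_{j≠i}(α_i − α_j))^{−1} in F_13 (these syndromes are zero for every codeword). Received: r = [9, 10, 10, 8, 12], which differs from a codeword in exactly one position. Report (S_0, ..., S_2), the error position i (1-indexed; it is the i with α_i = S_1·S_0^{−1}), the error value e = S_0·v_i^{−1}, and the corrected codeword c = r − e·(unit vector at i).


S = (8, 2, 7), error at position 3, error magnitude e = 5, c = [9, 10, 5, 8, 12].

Step 1: column multipliers v_i = (∏_{j≠i}(α_i − α_j))^{−1} mod 13.
  i = 1 (α = 11): (11−8)(11−10)(11−1)(11−2) = 3·1·10·9 = 270 ≡ 10, so v_1 = 10^{−1} = 4 (mod 13).
  i = 2 (α = 8): (8−11)(8−10)(8−1)(8−2) = (−3)·(−2)·7·6 = 252 ≡ 5, so v_2 = 5^{−1} = 8 (mod 13).
  i = 3 (α = 10): (10−11)(10−8)(10−1)(10−2) = (−1)·2·9·8 = −144 ≡ 12, so v_3 = 12^{−1} = 12 (mod 13).
  i = 4 (α = 1): (1−11)(1−8)(1−10)(1−2) = (−10)·(−7)·(−9)·(−1) = 630 ≡ 6, so v_4 = 6^{−1} = 11 (mod 13).
  i = 5 (α = 2): (2−11)(2−8)(2−10)(2−1) = (−9)·(−6)·(−8)·1 = −432 ≡ 10, so v_5 = 10^{−1} = 4 (mod 13).
  v = [4, 8, 12, 11, 4].
Step 2: syndromes of r = [9, 10, 10, 8, 12] (all sums mod 13).
  S_0 = Σ v_i r_i = 4·9 + 8·10 + 12·10 + 11·8 + 4·12 = 372 ≡ 8.
  S_1 = Σ v_i α_i r_i = 4·11·9 + 8·8·10 + 12·10·10 + 11·1·8 + 4·2·12 = 2420 ≡ 2.
  α_i^2 mod 13 = [4, 12, 9, 1, 4].
  S_2 = Σ v_i α_i^2 r_i = 4·4·9 + 8·12·10 + 12·9·10 + 11·1·8 + 4·4·12 = 2464 ≡ 7.
  S = (8, 2, 7) ≠ 0, so r is not a codeword (an error is present).
Step 3: locate the error. For a single error e at position i, S_ℓ = v_i·e·α_i^ℓ, so α_err = S_1/S_0.
  S_0^{−1} = 8^{−1} = 5 (mod 13), so α_err = 2·5 = 10 ≡ 10 = α_3. Error position i = 3.
  Consistency check: S_2/S_1 = 7·7 = 49 ≡ 10 = α_err ✓ (single-error assumption holds).
Step 4: error magnitude e = S_0/v_3 = S_0·∏_{j≠3}(α_3 − α_j) = 8·12 = 96 ≡ 5 (mod 13).
Step 5: correct position 3: c_3 = r_3 − e = 10 − 5 ≡ 5 (mod 13). Hence c = [9, 10, 5, 8, 12].
  Check: interpolating c through the α_i gives m(x) = 4 + 4·x (degree < 2) with m(α_i) = c_i for every i, so c is indeed a codeword.


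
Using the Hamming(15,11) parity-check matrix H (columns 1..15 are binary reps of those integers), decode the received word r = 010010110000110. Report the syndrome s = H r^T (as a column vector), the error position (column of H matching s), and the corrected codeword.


s = (1, 0, 1, 1)^T, error position = 11, corrected codeword c = 010010110010110

Compute s = H r^T mod 2 one row at a time:
  s_1 = 1 + 0 + 0 + 0 + 0 + 1 + 1 + 0 = 3 ≡ 1 (mod 2).
  s_2 = 0 + 1 + 0 + 1 + 0 + 1 + 1 + 0 = 4 ≡ 0 (mod 2).
  s_3 = 1 + 0 + 0 + 1 + 0 + 0 + 1 + 0 = 3 ≡ 1 (mod 2).
  s_4 = 0 + 0 + 1 + 1 + 0 + 0 + 1 + 0 = 3 ≡ 1 (mod 2).
s = (1, 0, 1, 1)^T — this equals column 11 of H (binary 1011), so error is at position 11.
Correct: flip bit 11 of r = 010010110000110 to get c = 010010110010110.


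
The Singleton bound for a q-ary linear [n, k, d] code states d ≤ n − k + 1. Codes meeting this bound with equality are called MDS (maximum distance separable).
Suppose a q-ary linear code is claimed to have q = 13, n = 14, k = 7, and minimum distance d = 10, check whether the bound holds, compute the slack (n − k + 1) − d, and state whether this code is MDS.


Singleton RHS = n − k + 1 = 8, slack = -2, bound violated (no such code; not MDS).

Singleton bound: d ≤ n − k + 1.
Here n = 14, k = 7, so n − k + 1 = 8.
Given d = 10, check d ≤ 8: NO.
Slack = (n − k + 1) − d = -2.
The slack is negative: d = 10 exceeds n − k + 1 = 8 by 2, so the Singleton bound is violated and no linear [14, 7, 10]_13 code can exist. In particular it is not MDS (MDS requires d = n − k + 1 exactly).
Description: the claimed parameters are [14, 7, 10]_13; such a code would be impossible (violates the Singleton bound).


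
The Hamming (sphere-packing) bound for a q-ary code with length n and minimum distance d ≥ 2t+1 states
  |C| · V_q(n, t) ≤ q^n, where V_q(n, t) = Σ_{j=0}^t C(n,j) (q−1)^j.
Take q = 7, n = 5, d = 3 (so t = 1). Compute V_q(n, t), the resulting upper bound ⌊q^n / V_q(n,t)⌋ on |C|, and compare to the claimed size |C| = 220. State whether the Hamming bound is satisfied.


V_q(n, t) = 31, q^n = 16807, Hamming bound = 542, |C| = 220 ≤ bound (satisfied).

Step 1: Compute V_q(n, t) = Σ_{j=0}^1 C(n, j) (q−1)^j.
  j = 0: C(5,0)·(6)^0 = 1·1 = 1.
  j = 1: C(5,1)·(6)^1 = 5·6 = 30.
  V_q(n, t) = 1 + 30 = 31.
Step 2: q^n = 7^5 = 16807.
Step 3: Hamming bound ⌊q^n / V_q(n,t)⌋ = ⌊16807/31⌋ = 542.
Step 4: Compare |C| = 220 to 542: satisfied.
The claimed |C| lies below the Hamming bound.


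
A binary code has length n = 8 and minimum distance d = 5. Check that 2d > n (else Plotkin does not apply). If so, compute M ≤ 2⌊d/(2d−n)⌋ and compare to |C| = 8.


Plotkin bound M ≤ 4; given |C| = 8 > bound (violated).

Check applicability: 2d = 10, n = 8.
2d − n = 2 > 0, so Plotkin applies.
Compute d/(2d−n) = 5/2 ≈ 2.5000.
⌊d/(2d−n)⌋ = 2.
Plotkin bound: M ≤ 2·2 = 4.
Given |C| = 8, check: VIOLATED.
This |C| is above the Plotkin bound, so no binary code with n = 8, d = 5 and 8 codewords exists.


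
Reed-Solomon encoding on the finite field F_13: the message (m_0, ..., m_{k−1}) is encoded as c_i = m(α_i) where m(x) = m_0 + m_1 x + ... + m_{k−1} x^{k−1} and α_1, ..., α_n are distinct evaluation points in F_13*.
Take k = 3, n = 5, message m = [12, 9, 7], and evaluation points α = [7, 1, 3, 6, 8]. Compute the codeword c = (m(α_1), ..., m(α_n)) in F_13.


c = [2, 2, 11, 6, 12]

Message polynomial: m(x) = 12 + 9·x + 7·x^2 (mod 13).
For each evaluation point α_i, compute m(α_i) mod 13:
  α_1 = 7: Horner steps 7 → 6 → 2, so m(7) = 2.
  α_2 = 1: Horner steps 7 → 3 → 2, so m(1) = 2.
  α_3 = 3: Horner steps 7 → 4 → 11, so m(3) = 11.
  α_4 = 6: Horner steps 7 → 12 → 6, so m(6) = 6.
  α_5 = 8: Horner steps 7 → 0 → 12, so m(8) = 12.
Codeword c = [2, 2, 11, 6, 12] ∈ F_13^5.


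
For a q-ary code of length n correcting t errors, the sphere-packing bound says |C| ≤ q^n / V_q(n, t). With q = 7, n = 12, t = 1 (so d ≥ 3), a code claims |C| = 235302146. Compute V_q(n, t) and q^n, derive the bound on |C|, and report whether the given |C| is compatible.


V_q(n, t) = 73, q^n = 13841287201, Hamming bound = 189606673, |C| = 235302146 > bound (violated).

Step 1: Compute V_q(n, t) = Σ_{j=0}^1 C(n, j) (q−1)^j.
  j = 0: C(12,0)·(6)^0 = 1·1 = 1.
  j = 1: C(12,1)·(6)^1 = 12·6 = 72.
  V_q(n, t) = 1 + 72 = 73.
Step 2: q^n = 7^12 = 13841287201.
Step 3: Hamming bound ⌊q^n / V_q(n,t)⌋ = ⌊13841287201/73⌋ = 189606673.
Step 4: Compare |C| = 235302146 to 189606673: violated.
The claimed |C| lies above the Hamming bound, so no 7-ary code of length 12 with d ≥ 3 can have 235302146 codewords.


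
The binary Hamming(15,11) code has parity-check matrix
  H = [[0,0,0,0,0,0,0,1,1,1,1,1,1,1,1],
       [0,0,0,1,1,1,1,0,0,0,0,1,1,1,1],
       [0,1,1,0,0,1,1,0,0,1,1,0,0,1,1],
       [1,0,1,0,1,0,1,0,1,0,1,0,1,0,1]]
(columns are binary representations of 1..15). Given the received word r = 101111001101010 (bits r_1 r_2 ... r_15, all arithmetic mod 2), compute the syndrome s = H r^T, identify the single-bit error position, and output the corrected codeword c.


s = (0, 1, 0, 0)^T, error position = 4, corrected codeword c = 101011001101010

Compute s = H r^T mod 2 one row at a time:
  s_1 = 0 + 1 + 1 + 0 + 1 + 0 + 1 + 0 = 4 ≡ 0 (mod 2).
  s_2 = 1 + 1 + 1 + 0 + 1 + 0 + 1 + 0 = 5 ≡ 1 (mod 2).
  s_3 = 0 + 1 + 1 + 0 + 1 + 0 + 1 + 0 = 4 ≡ 0 (mod 2).
  s_4 = 1 + 1 + 1 + 0 + 1 + 0 + 0 + 0 = 4 ≡ 0 (mod 2).
s = (0, 1, 0, 0)^T — this equals column 4 of H (binary 0100), so error is at position 4.
Correct: flip bit 4 of r = 101111001101010 to get c = 101011001101010.


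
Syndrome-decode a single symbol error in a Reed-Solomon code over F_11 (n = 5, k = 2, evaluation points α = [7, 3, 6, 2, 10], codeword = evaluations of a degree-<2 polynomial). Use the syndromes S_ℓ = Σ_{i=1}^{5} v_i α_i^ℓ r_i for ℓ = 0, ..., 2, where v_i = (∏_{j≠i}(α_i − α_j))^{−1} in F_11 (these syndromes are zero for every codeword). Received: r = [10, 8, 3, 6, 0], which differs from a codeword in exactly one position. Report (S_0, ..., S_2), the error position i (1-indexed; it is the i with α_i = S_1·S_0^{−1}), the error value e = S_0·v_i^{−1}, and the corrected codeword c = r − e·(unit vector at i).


S = (10, 4, 6), error at position 1, error magnitude e = 5, c = [5, 8, 3, 6, 0].

Step 1: column multipliers v_i = (∏_{j≠i}(α_i − α_j))^{−1} mod 11.
  i = 1 (α = 7): (7−3)(7−6)(7−2)(7−10) = 4·1·5·(−3) = −60 ≡ 6, so v_1 = 6^{−1} = 2 (mod 11).
  i = 2 (α = 3): (3−7)(3−6)(3−2)(3−10) = (−4)·(−3)·1·(−7) = −84 ≡ 4, so v_2 = 4^{−1} = 3 (mod 11).
  i = 3 (α = 6): (6−7)(6−3)(6−2)(6−10) = (−1)·3·4·(−4) = 48 ≡ 4, so v_3 = 4^{−1} = 3 (mod 11).
  i = 4 (α = 2): (2−7)(2−3)(2−6)(2−10) = (−5)·(−1)·(−4)·(−8) = 160 ≡ 6, so v_4 = 6^{−1} = 2 (mod 11).
  i = 5 (α = 10): (10−7)(10−3)(10−6)(10−2) = 3·7·4·8 = 672 ≡ 1, so v_5 = 1^{−1} = 1 (mod 11).
  v = [2, 3, 3, 2, 1].
Step 2: syndromes of r = [10, 8, 3, 6, 0] (all sums mod 11).
  S_0 = Σ v_i r_i = 2·10 + 3·8 + 3·3 + 2·6 + 1·0 = 65 ≡ 10.
  S_1 = Σ v_i α_i r_i = 2·7·10 + 3·3·8 + 3·6·3 + 2·2·6 + 1·10·0 = 290 ≡ 4.
  α_i^2 mod 11 = [5, 9, 3, 4, 1].
  S_2 = Σ v_i α_i^2 r_i = 2·5·10 + 3·9·8 + 3·3·3 + 2·4·6 + 1·1·0 = 391 ≡ 6.
  S = (10, 4, 6) ≠ 0, so r is not a codeword (an error is present).
Step 3: locate the error. For a single error e at position i, S_ℓ = v_i·e·α_i^ℓ, so α_err = S_1/S_0.
  S_0^{−1} = 10^{−1} = 10 (mod 11), so α_err = 4·10 = 40 ≡ 7 = α_1. Error position i = 1.
  Consistency check: S_2/S_1 = 6·3 = 18 ≡ 7 = α_err ✓ (single-error assumption holds).
Step 4: error magnitude e = S_0/v_1 = S_0·∏_{j≠1}(α_1 − α_j) = 10·6 = 60 ≡ 5 (mod 11).
Step 5: correct position 1: c_1 = r_1 − e = 10 − 5 ≡ 5 (mod 11). Hence c = [5, 8, 3, 6, 0].
  Check: interpolating c through the α_i gives m(x) = 2 + 2·x (degree < 2) with m(α_i) = c_i for every i, so c is indeed a codeword.


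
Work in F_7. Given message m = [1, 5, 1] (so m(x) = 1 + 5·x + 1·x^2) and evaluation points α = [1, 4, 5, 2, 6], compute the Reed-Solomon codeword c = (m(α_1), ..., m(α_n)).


c = [0, 2, 2, 1, 4]

Message polynomial: m(x) = 1 + 5·x + 1·x^2 (mod 7).
For each evaluation point α_i, compute m(α_i) mod 7:
  α_1 = 1: Horner steps 1 → 6 → 0, so m(1) = 0.
  α_2 = 4: Horner steps 1 → 2 → 2, so m(4) = 2.
  α_3 = 5: Horner steps 1 → 3 → 2, so m(5) = 2.
  α_4 = 2: Horner steps 1 → 0 → 1, so m(2) = 1.
  α_5 = 6: Horner steps 1 → 4 → 4, so m(6) = 4.
Codeword c = [0, 2, 2, 1, 4] ∈ F_7^5.


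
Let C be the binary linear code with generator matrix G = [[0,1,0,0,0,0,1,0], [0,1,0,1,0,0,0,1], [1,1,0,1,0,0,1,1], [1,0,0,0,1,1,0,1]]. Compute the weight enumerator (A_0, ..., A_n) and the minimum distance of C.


Weight distribution: A_0 = 1, A_2 = 3, A_3 = 4, A_4 = 3, A_5 = 4, A_6 = 1. Minimum distance d = 2.

Enumerate all 2^4 = 16 messages m ∈ F_2^4.
For each, compute codeword c = mG in F_2^8, then tally its weight.
  m = 0000 → c = 00000000, weight = 0.
  m = 1000 → c = 01000010, weight = 2.
  m = 0100 → c = 01010001, weight = 3.
  m = 1100 → c = 00010011, weight = 3.
  m = 0010 → c = 11010011, weight = 5.
  m = 1010 → c = 10010001, weight = 3.
  m = 0110 → c = 10000010, weight = 2.
  m = 1110 → c = 11000000, weight = 2.
  m = 0001 → c = 10001101, weight = 4.
  m = 1001 → c = 11001111, weight = 6.
  m = 0101 → c = 11011100, weight = 5.
  m = 1101 → c = 10011110, weight = 5.
  m = 0011 → c = 01011110, weight = 5.
  m = 1011 → c = 00011100, weight = 3.
  m = 0111 → c = 00001111, weight = 4.
  m = 1111 → c = 01001101, weight = 4.
Tally weights:
  weight 0: 1 codewords.
  weight 2: 3 codewords.
  weight 3: 4 codewords.
  weight 4: 3 codewords.
  weight 5: 4 codewords.
  weight 6: 1 codewords.
Minimum distance d = smallest w > 0 with A_w > 0 = 2.
Sanity: Σ A_w = 16 = 2^4 = 16 ✓.


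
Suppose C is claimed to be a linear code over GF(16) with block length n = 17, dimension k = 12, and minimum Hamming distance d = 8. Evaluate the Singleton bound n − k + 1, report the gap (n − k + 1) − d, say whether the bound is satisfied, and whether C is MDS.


Singleton RHS = n − k + 1 = 6, slack = -2, bound violated (no such code; not MDS).

Singleton bound: d ≤ n − k + 1.
Here n = 17, k = 12, so n − k + 1 = 6.
Given d = 8, check d ≤ 6: NO.
Slack = (n − k + 1) − d = -2.
The slack is negative: d = 8 exceeds n − k + 1 = 6 by 2, so the Singleton bound is violated and no linear [17, 12, 8]_16 code can exist. In particular it is not MDS (MDS requires d = n − k + 1 exactly).
Description: the claimed parameters are [17, 12, 8]_16; such a code would be impossible (violates the Singleton bound).


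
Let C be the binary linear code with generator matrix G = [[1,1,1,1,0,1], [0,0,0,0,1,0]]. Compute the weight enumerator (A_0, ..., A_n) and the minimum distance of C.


Weight distribution: A_0 = 1, A_1 = 1, A_5 = 1, A_6 = 1. Minimum distance d = 1.

Enumerate all 2^2 = 4 messages m ∈ F_2^2.
For each, compute codeword c = mG in F_2^6, then tally its weight.
  m = 00 → c = 000000, weight = 0.
  m = 10 → c = 111101, weight = 5.
  m = 01 → c = 000010, weight = 1.
  m = 11 → c = 111111, weight = 6.
Tally weights:
  weight 0: 1 codewords.
  weight 1: 1 codewords.
  weight 5: 1 codewords.
  weight 6: 1 codewords.
Minimum distance d = smallest w > 0 with A_w > 0 = 1.
Sanity: Σ A_w = 4 = 2^2 = 4 ✓.


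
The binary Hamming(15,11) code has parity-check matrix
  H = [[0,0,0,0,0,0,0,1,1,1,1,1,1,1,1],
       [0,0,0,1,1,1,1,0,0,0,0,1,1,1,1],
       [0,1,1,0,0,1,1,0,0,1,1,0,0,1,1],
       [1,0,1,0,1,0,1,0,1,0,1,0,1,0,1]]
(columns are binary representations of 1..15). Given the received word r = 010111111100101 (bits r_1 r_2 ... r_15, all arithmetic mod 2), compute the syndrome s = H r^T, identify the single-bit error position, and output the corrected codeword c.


s = (1, 0, 1, 1)^T, error position = 11, corrected codeword c = 010111111110101

Compute s = H r^T mod 2 one row at a time:
  s_1 = 1 + 1 + 1 + 0 + 0 + 1 + 0 + 1 = 5 ≡ 1 (mod 2).
  s_2 = 1 + 1 + 1 + 1 + 0 + 1 + 0 + 1 = 6 ≡ 0 (mod 2).
  s_3 = 1 + 0 + 1 + 1 + 1 + 0 + 0 + 1 = 5 ≡ 1 (mod 2).
  s_4 = 0 + 0 + 1 + 1 + 1 + 0 + 1 + 1 = 5 ≡ 1 (mod 2).
s = (1, 0, 1, 1)^T — this equals column 11 of H (binary 1011), so error is at position 11.
Correct: flip bit 11 of r = 010111111100101 to get c = 010111111110101.


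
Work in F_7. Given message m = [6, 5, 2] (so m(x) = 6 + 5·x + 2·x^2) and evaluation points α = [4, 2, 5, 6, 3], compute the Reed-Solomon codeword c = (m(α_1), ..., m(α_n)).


c = [2, 3, 4, 3, 4]

Message polynomial: m(x) = 6 + 5·x + 2·x^2 (mod 7).
For each evaluation point α_i, compute m(α_i) mod 7:
  α_1 = 4: Horner steps 2 → 6 → 2, so m(4) = 2.
  α_2 = 2: Horner steps 2 → 2 → 3, so m(2) = 3.
  α_3 = 5: Horner steps 2 → 1 → 4, so m(5) = 4.
  α_4 = 6: Horner steps 2 → 3 → 3, so m(6) = 3.
  α_5 = 3: Horner steps 2 → 4 → 4, so m(3) = 4.
Codeword c = [2, 3, 4, 3, 4] ∈ F_7^5.


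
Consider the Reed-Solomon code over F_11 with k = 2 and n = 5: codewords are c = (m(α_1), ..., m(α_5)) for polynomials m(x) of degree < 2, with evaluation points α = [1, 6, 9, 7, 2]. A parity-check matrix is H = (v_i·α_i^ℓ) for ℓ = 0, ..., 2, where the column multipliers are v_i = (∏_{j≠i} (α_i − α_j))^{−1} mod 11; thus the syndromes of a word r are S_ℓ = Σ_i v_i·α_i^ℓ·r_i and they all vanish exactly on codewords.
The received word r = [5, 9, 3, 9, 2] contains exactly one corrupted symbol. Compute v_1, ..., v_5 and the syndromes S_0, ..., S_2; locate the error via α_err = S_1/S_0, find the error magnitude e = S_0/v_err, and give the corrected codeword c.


S = (6, 3, 7), error at position 2, error magnitude e = 8, c = [5, 1, 3, 9, 2].

Step 1: column multipliers v_i = (∏_{j≠i}(α_i − α_j))^{−1} mod 11.
  i = 1 (α = 1): (1−6)(1−9)(1−7)(1−2) = (−5)·(−8)·(−6)·(−1) = 240 ≡ 9, so v_1 = 9^{−1} = 5 (mod 11).
  i = 2 (α = 6): (6−1)(6−9)(6−7)(6−2) = 5·(−3)·(−1)·4 = 60 ≡ 5, so v_2 = 5^{−1} = 9 (mod 11).
  i = 3 (α = 9): (9−1)(9−6)(9−7)(9−2) = 8·3·2·7 = 336 ≡ 6, so v_3 = 6^{−1} = 2 (mod 11).
  i = 4 (α = 7): (7−1)(7−6)(7−9)(7−2) = 6·1·(−2)·5 = −60 ≡ 6, so v_4 = 6^{−1} = 2 (mod 11).
  i = 5 (α = 2): (2−1)(2−6)(2−9)(2−7) = 1·(−4)·(−7)·(−5) = −140 ≡ 3, so v_5 = 3^{−1} = 4 (mod 11).
  v = [5, 9, 2, 2, 4].
Step 2: syndromes of r = [5, 9, 3, 9, 2] (all sums mod 11).
  S_0 = Σ v_i r_i = 5·5 + 9·9 + 2·3 + 2·9 + 4·2 = 138 ≡ 6.
  S_1 = Σ v_i α_i r_i = 5·1·5 + 9·6·9 + 2·9·3 + 2·7·9 + 4·2·2 = 707 ≡ 3.
  α_i^2 mod 11 = [1, 3, 4, 5, 4].
  S_2 = Σ v_i α_i^2 r_i = 5·1·5 + 9·3·9 + 2·4·3 + 2·5·9 + 4·4·2 = 414 ≡ 7.
  S = (6, 3, 7) ≠ 0, so r is not a codeword (an error is present).
Step 3: locate the error. For a single error e at position i, S_ℓ = v_i·e·α_i^ℓ, so α_err = S_1/S_0.
  S_0^{−1} = 6^{−1} = 2 (mod 11), so α_err = 3·2 = 6 ≡ 6 = α_2. Error position i = 2.
  Consistency check: S_2/S_1 = 7·4 = 28 ≡ 6 = α_err ✓ (single-error assumption holds).
Step 4: error magnitude e = S_0/v_2 = S_0·∏_{j≠2}(α_2 − α_j) = 6·5 = 30 ≡ 8 (mod 11).
Step 5: correct position 2: c_2 = r_2 − e = 9 − 8 ≡ 1 (mod 11). Hence c = [5, 1, 3, 9, 2].
  Check: interpolating c through the α_i gives m(x) = 8 + 8·x (degree < 2) with m(α_i) = c_i for every i, so c is indeed a codeword.


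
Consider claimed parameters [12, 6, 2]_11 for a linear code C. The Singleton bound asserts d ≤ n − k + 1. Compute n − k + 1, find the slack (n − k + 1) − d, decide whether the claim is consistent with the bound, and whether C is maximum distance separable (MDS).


Singleton RHS = n − k + 1 = 7, slack = 5, bound satisfied, not MDS.

Singleton bound: d ≤ n − k + 1.
Here n = 12, k = 6, so n − k + 1 = 7.
Given d = 2, check d ≤ 7: YES.
Slack = (n − k + 1) − d = 5.
The code is NOT MDS (slack = 5 > 0).
Description: the claimed parameters are [12, 6, 2]_11; such a code would be non-MDS.


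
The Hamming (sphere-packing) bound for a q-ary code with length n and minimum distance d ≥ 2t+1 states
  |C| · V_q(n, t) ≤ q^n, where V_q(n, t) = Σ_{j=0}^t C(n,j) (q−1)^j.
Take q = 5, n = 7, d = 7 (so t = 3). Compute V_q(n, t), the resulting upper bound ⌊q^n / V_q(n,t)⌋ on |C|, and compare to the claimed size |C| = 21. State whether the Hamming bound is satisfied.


V_q(n, t) = 2605, q^n = 78125, Hamming bound = 29, |C| = 21 ≤ bound (satisfied).

Step 1: Compute V_q(n, t) = Σ_{j=0}^3 C(n, j) (q−1)^j.
  j = 0: C(7,0)·(4)^0 = 1·1 = 1.
  j = 1: C(7,1)·(4)^1 = 7·4 = 28.
  j = 2: C(7,2)·(4)^2 = 21·16 = 336.
  j = 3: C(7,3)·(4)^3 = 35·64 = 2240.
  V_q(n, t) = 1 + 28 + 336 + 2240 = 2605.
Step 2: q^n = 5^7 = 78125.
Step 3: Hamming bound ⌊q^n / V_q(n,t)⌋ = ⌊78125/2605⌋ = 29.
Step 4: Compare |C| = 21 to 29: satisfied.
The claimed |C| lies below the Hamming bound.


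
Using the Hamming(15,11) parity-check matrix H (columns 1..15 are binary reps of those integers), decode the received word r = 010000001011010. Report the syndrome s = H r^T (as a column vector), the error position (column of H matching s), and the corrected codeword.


s = (0, 0, 1, 0)^T, error position = 2, corrected codeword c = 000000001011010

Compute s = H r^T mod 2 one row at a time:
  s_1 = 0 + 1 + 0 + 1 + 1 + 0 + 1 + 0 = 4 ≡ 0 (mod 2).
  s_2 = 0 + 0 + 0 + 0 + 1 + 0 + 1 + 0 = 2 ≡ 0 (mod 2).
  s_3 = 1 + 0 + 0 + 0 + 0 + 1 + 1 + 0 = 3 ≡ 1 (mod 2).
  s_4 = 0 + 0 + 0 + 0 + 1 + 1 + 0 + 0 = 2 ≡ 0 (mod 2).
s = (0, 0, 1, 0)^T — this equals column 2 of H (binary 0010), so error is at position 2.
Correct: flip bit 2 of r = 010000001011010 to get c = 000000001011010.
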